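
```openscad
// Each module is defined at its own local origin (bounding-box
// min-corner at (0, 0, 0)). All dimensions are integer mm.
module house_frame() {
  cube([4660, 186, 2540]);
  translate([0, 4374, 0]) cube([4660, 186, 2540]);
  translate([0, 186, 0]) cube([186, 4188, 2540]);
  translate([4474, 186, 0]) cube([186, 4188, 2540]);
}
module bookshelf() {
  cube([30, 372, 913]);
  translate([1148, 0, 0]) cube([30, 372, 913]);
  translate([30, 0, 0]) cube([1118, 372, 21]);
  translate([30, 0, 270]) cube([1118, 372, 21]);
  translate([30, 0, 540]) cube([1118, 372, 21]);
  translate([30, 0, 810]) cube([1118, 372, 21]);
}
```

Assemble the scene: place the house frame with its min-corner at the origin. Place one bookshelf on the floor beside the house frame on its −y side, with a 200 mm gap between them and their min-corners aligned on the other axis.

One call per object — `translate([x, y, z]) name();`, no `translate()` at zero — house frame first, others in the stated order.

house_frame();
translate([0, -572, 0]) bookshelf();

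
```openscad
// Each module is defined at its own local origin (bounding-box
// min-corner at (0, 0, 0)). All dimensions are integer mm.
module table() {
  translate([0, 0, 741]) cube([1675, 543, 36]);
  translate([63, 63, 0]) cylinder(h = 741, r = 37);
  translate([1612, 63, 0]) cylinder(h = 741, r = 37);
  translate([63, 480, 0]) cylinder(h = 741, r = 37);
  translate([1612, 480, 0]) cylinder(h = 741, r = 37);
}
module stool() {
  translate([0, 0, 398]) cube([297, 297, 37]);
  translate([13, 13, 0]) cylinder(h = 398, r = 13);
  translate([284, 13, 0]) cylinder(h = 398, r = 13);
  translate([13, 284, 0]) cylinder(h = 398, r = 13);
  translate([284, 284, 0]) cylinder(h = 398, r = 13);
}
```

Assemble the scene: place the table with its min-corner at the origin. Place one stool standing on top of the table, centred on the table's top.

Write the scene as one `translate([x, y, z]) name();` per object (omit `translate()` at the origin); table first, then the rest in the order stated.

table();
translate([689, 123, 777]) stool();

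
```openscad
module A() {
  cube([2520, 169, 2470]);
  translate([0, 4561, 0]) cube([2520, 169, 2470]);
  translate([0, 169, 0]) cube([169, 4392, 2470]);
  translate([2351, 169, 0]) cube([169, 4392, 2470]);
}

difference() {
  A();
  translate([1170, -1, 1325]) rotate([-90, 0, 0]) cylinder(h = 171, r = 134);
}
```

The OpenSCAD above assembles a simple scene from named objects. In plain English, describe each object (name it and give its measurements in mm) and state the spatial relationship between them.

A is a box-shaped house frame (walls only): outside footprint 2520×4730 mm, wall height 2470 mm, wall thickness 169 mm. The two y-facing walls run the full x-width; the two x-facing walls fit between the inner faces of the y-facing walls.

The house frame has a circular hole of radius 134 mm through its front wall, centred at (x = 1170, z = 1325).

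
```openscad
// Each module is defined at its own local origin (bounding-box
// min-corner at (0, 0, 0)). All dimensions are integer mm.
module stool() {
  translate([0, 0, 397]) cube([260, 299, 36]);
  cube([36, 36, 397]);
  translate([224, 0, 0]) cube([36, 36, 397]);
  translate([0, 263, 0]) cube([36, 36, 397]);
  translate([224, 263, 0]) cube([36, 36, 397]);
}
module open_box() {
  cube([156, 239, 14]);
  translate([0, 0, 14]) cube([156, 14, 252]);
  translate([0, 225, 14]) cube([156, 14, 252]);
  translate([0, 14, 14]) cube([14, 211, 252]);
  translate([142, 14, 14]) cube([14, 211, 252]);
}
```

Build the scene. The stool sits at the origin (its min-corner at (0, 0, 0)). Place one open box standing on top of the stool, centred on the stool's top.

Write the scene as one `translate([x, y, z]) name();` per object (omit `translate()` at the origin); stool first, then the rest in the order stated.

stool();
translate([52, 30, 433]) open_box();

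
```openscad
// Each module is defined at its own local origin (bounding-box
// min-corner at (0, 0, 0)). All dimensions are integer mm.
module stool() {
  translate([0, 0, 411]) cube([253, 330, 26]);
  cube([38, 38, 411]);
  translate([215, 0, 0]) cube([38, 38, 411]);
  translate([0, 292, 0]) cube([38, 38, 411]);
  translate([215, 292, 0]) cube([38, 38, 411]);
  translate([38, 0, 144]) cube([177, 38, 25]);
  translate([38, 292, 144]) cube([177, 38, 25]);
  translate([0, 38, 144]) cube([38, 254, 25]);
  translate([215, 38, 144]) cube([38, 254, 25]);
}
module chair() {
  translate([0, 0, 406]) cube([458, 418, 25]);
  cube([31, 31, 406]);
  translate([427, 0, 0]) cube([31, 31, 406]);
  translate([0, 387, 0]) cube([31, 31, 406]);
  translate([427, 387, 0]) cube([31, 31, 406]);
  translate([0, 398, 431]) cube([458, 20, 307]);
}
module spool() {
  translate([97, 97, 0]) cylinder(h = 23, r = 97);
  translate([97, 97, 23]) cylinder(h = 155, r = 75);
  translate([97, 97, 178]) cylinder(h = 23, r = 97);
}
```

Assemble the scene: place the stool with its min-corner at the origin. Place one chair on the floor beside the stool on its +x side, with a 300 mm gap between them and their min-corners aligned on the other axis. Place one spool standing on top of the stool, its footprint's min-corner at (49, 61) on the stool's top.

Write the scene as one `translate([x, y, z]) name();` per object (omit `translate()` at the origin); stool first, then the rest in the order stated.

stool();
translate([553, 0, 0]) chair();
translate([49, 61, 437]) spool();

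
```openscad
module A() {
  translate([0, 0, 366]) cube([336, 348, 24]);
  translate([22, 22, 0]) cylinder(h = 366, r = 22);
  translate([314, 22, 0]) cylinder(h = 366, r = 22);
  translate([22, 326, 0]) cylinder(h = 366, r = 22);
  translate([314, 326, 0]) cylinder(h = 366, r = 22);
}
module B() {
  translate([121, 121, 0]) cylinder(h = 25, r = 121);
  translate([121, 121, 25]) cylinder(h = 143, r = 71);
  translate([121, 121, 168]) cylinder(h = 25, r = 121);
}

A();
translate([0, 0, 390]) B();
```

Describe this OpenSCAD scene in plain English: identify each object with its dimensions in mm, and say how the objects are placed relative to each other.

A is a four-legged stool. The seat is 336×348 mm, 24 mm thick, top at z = 390 mm. It stands on four round legs, each 44 mm in diameter, from z = 0 to the seat underside, each leg's axis is inset half a diameter from the nearest pair of seat edges (so the leg's bounding box is flush with the corner).

B is a spool: two coaxial disc flanges of radius 121 mm and thickness 25 mm, joined by a core cylinder of radius 71 mm and height 143 mm. The lower flange rests on z = 0 and the three cylinders share a vertical axis.

The spool is on top of the stool.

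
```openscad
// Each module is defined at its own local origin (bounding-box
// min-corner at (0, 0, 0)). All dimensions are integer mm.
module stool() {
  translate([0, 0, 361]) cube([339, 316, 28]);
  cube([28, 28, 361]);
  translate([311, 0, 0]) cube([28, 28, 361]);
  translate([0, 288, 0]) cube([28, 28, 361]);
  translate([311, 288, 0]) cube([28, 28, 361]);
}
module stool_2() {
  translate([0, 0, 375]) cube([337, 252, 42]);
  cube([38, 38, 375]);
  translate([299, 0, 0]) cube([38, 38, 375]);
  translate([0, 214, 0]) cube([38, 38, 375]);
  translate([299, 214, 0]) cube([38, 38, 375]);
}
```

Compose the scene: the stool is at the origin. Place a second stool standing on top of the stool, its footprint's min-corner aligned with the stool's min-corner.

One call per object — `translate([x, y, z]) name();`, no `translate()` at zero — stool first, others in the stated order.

stool();
translate([0, 0, 389]) stool_2();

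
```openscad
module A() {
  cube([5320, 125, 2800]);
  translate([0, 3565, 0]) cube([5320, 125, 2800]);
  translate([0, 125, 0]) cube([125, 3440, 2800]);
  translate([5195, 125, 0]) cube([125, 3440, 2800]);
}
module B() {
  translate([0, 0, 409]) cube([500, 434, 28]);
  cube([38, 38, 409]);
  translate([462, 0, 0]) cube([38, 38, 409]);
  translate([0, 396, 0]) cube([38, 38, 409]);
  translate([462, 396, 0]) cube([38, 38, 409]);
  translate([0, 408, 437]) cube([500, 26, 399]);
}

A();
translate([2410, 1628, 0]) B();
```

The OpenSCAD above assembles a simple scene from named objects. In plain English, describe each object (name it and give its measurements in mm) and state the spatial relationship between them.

A is the wall frame of a small rectangular building: four walls, each 2800 mm tall and 125 mm thick, enclosing a footprint 5320 mm (x) by 3690 mm (y) outside-to-outside, with no floor or roof. The front and back walls (the −y and +y sides) span the full width; the two side walls fit between them.

B is a chair: 500×434 mm seat, 28 mm thick, top at z = 437 mm, on four 38 mm square corner legs flush with the seat edges. A 26 mm thick backrest slab spans the full seat width, extending 399 mm above the seat top, its back face flush with the seat's +y edge.

The chair sits inside the house frame, centred.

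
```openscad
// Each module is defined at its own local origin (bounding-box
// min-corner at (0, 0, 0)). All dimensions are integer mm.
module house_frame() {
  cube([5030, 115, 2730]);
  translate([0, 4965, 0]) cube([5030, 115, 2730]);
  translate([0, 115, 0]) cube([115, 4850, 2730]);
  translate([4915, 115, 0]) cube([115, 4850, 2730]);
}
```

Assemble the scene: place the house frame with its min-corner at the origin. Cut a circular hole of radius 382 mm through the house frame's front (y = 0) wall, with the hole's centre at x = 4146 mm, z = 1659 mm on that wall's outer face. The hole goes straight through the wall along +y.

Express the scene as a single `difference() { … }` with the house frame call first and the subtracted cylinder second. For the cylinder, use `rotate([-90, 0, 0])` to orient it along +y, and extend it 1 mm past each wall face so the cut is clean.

difference() {
  house_frame();
  translate([4146, -1, 1659]) rotate([-90, 0, 0]) cylinder(h = 117, r = 382);
}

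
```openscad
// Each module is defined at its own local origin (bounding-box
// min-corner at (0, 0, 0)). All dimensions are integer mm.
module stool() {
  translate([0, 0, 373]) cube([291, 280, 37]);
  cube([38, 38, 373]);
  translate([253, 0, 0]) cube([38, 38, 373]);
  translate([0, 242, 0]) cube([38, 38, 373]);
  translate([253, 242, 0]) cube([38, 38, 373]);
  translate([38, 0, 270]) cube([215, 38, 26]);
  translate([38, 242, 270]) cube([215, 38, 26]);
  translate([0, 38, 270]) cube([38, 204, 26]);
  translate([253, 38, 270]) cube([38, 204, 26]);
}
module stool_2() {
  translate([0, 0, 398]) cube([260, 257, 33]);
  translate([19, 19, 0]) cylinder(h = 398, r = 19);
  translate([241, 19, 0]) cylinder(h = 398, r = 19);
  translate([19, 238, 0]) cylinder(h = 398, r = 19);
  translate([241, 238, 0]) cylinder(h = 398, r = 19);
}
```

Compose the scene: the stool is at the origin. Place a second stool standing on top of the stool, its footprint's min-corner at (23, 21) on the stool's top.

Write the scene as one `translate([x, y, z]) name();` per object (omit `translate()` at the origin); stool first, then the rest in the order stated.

stool();
translate([23, 21, 410]) stool_2();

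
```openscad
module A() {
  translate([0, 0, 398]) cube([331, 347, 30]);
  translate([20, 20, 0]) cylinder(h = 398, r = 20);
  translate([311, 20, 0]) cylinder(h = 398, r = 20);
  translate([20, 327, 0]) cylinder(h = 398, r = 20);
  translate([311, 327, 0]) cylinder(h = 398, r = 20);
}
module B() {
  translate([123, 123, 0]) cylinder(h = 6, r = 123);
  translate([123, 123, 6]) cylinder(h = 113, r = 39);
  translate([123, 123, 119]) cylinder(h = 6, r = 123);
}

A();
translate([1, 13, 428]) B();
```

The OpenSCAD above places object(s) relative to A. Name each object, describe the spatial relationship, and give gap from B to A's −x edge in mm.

The spool's min-x is at 1; the stool's min-x is 0; gap = 1 mm.

A is a stool. B is a spool. The spool is on top of the stool. The gap from the spool to the stool's −x edge is 1 mm.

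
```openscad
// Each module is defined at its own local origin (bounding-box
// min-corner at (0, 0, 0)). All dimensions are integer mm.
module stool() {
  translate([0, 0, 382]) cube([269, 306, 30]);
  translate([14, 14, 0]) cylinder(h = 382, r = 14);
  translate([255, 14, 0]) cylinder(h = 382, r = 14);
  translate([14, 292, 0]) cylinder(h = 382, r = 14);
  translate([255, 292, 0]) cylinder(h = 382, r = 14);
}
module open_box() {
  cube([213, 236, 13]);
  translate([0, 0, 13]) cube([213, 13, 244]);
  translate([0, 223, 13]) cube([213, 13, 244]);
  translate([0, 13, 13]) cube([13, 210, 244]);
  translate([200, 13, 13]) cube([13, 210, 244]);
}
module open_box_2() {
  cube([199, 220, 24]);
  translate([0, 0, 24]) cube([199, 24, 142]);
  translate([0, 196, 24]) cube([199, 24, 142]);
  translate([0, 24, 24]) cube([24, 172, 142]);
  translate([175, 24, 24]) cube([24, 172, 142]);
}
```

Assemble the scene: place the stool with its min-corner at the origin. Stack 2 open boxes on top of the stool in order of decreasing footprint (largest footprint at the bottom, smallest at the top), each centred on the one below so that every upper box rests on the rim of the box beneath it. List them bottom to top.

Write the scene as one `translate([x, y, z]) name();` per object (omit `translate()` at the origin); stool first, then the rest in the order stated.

stool();
translate([28, 35, 412]) open_box();
translate([35, 43, 669]) open_box_2();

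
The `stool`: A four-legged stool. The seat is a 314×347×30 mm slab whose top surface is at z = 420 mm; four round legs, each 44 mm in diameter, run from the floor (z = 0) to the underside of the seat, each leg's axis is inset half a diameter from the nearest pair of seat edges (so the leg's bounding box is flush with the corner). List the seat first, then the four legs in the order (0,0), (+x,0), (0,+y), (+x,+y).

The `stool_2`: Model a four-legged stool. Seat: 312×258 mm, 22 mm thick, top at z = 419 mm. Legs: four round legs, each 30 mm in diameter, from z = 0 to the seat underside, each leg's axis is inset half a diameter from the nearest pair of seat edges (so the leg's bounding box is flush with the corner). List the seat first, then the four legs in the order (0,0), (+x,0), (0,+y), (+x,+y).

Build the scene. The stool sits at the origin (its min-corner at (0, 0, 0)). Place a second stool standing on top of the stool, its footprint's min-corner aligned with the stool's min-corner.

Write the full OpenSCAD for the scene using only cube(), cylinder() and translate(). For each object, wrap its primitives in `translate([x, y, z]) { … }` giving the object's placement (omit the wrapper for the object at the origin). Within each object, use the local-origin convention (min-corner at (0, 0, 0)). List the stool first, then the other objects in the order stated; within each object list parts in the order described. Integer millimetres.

translate([0, 0, 390]) cube([314, 347, 30]);
translate([22, 22, 0]) cylinder(h = 390, r = 22);
translate([292, 22, 0]) cylinder(h = 390, r = 22);
translate([22, 325, 0]) cylinder(h = 390, r = 22);
translate([292, 325, 0]) cylinder(h = 390, r = 22);
translate([0, 0, 420]) {
  translate([0, 0, 397]) cube([312, 258, 22]);
  translate([15, 15, 0]) cylinder(h = 397, r = 15);
  translate([297, 15, 0]) cylinder(h = 397, r = 15);
  translate([15, 243, 0]) cylinder(h = 397, r = 15);
  translate([297, 243, 0]) cylinder(h = 397, r = 15);
}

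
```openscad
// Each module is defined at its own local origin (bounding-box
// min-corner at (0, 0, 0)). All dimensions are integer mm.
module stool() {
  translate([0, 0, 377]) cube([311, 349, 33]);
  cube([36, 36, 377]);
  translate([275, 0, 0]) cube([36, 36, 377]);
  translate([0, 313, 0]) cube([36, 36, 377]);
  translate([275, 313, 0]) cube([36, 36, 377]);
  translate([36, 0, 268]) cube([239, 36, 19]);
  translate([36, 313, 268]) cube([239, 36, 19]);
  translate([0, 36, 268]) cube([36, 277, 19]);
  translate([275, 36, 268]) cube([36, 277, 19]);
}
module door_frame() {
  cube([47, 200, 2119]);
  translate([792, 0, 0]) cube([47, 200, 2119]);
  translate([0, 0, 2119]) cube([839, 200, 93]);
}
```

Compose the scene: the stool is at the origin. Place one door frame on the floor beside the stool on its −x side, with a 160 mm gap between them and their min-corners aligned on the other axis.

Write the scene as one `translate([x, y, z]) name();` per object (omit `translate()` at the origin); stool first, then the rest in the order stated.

stool();
translate([-999, 0, 0]) door_frame();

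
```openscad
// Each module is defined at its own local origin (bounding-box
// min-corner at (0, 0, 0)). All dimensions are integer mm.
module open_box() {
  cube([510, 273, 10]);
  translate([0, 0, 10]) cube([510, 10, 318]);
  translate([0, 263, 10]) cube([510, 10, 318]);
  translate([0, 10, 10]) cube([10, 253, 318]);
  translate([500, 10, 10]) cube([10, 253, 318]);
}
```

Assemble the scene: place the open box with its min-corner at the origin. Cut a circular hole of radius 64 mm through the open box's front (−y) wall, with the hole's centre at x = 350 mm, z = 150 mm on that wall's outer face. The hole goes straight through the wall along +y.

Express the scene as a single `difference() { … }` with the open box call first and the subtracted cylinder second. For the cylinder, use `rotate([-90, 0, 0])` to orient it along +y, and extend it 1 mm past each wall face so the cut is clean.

difference() {
  open_box();
  translate([350, -1, 150]) rotate([-90, 0, 0]) cylinder(h = 12, r = 64);
}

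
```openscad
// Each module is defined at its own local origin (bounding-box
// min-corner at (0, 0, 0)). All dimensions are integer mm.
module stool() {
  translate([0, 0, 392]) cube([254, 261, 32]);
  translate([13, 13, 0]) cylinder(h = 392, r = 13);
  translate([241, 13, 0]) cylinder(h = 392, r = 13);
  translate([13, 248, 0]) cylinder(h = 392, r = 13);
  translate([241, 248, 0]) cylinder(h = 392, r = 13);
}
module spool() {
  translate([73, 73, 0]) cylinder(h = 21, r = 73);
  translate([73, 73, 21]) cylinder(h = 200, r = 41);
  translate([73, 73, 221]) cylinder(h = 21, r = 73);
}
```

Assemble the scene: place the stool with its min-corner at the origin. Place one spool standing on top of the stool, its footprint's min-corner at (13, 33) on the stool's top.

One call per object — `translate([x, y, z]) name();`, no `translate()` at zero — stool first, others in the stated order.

stool();
translate([13, 33, 424]) spool();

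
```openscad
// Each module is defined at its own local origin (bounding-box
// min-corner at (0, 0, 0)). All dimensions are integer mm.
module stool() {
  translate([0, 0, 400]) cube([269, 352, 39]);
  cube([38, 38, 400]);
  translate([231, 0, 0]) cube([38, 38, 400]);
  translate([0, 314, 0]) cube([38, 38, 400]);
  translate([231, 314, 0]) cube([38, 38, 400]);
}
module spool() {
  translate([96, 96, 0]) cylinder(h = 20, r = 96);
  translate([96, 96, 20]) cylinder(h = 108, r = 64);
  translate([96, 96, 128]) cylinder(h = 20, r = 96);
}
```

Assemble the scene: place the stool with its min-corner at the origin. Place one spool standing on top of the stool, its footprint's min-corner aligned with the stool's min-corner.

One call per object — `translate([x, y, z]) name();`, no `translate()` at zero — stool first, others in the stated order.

stool();
translate([0, 0, 439]) spool();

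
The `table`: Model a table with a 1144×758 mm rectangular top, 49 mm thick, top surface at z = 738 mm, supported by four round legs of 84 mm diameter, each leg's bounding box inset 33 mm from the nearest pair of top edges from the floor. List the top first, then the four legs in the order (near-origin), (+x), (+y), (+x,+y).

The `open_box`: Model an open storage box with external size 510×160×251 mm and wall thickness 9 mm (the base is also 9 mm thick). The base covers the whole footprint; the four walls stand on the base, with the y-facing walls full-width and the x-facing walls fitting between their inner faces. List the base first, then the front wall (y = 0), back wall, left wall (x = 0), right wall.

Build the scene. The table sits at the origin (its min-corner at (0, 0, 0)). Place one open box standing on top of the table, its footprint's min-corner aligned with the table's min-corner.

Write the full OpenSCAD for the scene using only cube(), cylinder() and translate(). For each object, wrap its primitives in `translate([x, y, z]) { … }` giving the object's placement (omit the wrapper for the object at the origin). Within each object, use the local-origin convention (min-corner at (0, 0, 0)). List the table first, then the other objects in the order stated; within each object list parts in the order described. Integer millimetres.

translate([0, 0, 689]) cube([1144, 758, 49]);
translate([75, 75, 0]) cylinder(h = 689, r = 42);
translate([1069, 75, 0]) cylinder(h = 689, r = 42);
translate([75, 683, 0]) cylinder(h = 689, r = 42);
translate([1069, 683, 0]) cylinder(h = 689, r = 42);
translate([0, 0, 738]) {
  cube([510, 160, 9]);
  translate([0, 0, 9]) cube([510, 9, 242]);
  translate([0, 151, 9]) cube([510, 9, 242]);
  translate([0, 9, 9]) cube([9, 142, 242]);
  translate([501, 9, 9]) cube([9, 142, 242]);
}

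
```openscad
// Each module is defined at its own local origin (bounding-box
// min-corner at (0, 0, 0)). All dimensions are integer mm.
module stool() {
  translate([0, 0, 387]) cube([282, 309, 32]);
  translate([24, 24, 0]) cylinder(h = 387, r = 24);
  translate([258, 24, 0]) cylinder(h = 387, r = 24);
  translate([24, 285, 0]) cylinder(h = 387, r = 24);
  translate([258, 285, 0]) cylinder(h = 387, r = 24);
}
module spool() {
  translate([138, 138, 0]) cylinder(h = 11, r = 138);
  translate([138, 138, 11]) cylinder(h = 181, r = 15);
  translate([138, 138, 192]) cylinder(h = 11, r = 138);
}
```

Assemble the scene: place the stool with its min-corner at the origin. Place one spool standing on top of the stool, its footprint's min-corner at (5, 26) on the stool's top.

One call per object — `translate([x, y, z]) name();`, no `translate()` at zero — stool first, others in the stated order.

stool();
translate([5, 26, 419]) spool();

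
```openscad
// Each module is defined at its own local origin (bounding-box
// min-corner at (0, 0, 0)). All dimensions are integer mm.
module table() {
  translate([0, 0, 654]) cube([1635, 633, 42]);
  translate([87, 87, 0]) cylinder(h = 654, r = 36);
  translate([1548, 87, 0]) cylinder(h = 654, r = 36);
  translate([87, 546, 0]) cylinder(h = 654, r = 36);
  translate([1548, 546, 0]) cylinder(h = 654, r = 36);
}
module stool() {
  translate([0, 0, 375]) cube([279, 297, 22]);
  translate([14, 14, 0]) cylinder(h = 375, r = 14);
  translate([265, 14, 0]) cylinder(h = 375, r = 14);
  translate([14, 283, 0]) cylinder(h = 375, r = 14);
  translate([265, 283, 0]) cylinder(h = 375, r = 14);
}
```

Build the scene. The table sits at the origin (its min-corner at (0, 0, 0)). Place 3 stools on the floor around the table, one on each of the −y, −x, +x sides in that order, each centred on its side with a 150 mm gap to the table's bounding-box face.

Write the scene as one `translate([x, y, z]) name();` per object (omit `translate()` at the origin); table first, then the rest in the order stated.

table();
translate([678, -447, 0]) stool();
translate([-429, 168, 0]) stool();
translate([1785, 168, 0]) stool();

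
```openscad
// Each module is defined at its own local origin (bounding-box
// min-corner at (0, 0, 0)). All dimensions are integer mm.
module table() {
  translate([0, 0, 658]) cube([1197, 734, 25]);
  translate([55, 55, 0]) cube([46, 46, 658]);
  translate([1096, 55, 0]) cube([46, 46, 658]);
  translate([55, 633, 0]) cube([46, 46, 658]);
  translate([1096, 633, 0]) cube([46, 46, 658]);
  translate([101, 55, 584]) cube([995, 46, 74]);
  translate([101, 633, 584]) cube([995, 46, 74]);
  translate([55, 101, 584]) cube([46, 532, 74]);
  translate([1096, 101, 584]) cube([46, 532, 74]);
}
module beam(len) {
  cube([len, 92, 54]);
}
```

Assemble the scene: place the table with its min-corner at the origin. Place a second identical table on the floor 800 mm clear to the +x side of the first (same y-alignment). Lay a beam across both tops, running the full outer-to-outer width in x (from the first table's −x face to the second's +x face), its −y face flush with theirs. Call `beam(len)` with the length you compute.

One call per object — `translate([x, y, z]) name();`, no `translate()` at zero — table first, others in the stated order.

table();
translate([1997, 0, 0]) table();
translate([0, 0, 683]) beam(3194);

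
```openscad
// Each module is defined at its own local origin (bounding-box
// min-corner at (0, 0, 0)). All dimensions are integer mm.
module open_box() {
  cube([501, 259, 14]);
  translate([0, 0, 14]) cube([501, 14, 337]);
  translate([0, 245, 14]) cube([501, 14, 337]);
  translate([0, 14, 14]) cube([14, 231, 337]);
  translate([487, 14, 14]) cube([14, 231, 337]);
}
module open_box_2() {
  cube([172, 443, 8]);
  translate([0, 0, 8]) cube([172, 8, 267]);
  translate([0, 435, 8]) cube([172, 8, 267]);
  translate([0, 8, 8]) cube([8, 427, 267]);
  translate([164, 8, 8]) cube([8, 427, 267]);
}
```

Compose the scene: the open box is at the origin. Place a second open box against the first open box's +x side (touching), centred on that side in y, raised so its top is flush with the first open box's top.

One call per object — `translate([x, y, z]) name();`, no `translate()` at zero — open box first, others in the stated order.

open_box();
translate([501, -92, 76]) open_box_2();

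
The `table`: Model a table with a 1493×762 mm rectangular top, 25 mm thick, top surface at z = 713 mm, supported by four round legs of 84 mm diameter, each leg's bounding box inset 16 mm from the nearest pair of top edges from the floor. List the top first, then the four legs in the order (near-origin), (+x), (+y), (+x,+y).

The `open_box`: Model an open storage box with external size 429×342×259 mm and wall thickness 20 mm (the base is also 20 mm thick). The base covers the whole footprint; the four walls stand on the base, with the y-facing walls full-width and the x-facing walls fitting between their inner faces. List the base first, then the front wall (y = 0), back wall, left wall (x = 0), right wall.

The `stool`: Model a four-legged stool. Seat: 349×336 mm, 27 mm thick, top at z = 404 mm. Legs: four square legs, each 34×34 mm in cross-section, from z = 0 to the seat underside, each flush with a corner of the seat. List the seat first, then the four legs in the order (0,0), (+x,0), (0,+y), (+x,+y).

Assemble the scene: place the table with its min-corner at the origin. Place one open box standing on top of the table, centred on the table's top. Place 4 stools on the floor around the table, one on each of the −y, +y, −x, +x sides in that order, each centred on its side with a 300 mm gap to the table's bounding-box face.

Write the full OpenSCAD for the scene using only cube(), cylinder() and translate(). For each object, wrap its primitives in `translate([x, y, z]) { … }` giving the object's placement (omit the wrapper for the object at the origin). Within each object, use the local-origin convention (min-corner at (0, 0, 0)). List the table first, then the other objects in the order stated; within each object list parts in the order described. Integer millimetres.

translate([0, 0, 688]) cube([1493, 762, 25]);
translate([58, 58, 0]) cylinder(h = 688, r = 42);
translate([1435, 58, 0]) cylinder(h = 688, r = 42);
translate([58, 704, 0]) cylinder(h = 688, r = 42);
translate([1435, 704, 0]) cylinder(h = 688, r = 42);
translate([532, 210, 713]) {
  cube([429, 342, 20]);
  translate([0, 0, 20]) cube([429, 20, 239]);
  translate([0, 322, 20]) cube([429, 20, 239]);
  translate([0, 20, 20]) cube([20, 302, 239]);
  translate([409, 20, 20]) cube([20, 302, 239]);
}
translate([572, -636, 0]) {
  translate([0, 0, 377]) cube([349, 336, 27]);
  cube([34, 34, 377]);
  translate([315, 0, 0]) cube([34, 34, 377]);
  translate([0, 302, 0]) cube([34, 34, 377]);
  translate([315, 302, 0]) cube([34, 34, 377]);
}
translate([572, 1062, 0]) {
  translate([0, 0, 377]) cube([349, 336, 27]);
  cube([34, 34, 377]);
  translate([315, 0, 0]) cube([34, 34, 377]);
  translate([0, 302, 0]) cube([34, 34, 377]);
  translate([315, 302, 0]) cube([34, 34, 377]);
}
translate([-649, 213, 0]) {
  translate([0, 0, 377]) cube([349, 336, 27]);
  cube([34, 34, 377]);
  translate([315, 0, 0]) cube([34, 34, 377]);
  translate([0, 302, 0]) cube([34, 34, 377]);
  translate([315, 302, 0]) cube([34, 34, 377]);
}
translate([1793, 213, 0]) {
  translate([0, 0, 377]) cube([349, 336, 27]);
  cube([34, 34, 377]);
  translate([315, 0, 0]) cube([34, 34, 377]);
  translate([0, 302, 0]) cube([34, 34, 377]);
  translate([315, 302, 0]) cube([34, 34, 377]);
}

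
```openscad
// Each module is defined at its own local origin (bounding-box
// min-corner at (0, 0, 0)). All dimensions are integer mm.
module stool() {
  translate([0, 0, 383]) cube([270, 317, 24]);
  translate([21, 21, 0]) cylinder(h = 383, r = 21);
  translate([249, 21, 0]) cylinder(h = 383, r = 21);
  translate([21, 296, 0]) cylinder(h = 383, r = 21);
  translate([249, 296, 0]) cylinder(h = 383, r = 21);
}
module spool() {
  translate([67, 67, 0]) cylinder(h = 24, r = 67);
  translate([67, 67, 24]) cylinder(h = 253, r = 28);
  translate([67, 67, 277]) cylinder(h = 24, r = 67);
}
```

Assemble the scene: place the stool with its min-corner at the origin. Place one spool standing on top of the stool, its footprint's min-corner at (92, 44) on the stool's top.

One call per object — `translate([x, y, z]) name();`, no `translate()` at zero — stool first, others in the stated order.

stool();
translate([92, 44, 407]) spool();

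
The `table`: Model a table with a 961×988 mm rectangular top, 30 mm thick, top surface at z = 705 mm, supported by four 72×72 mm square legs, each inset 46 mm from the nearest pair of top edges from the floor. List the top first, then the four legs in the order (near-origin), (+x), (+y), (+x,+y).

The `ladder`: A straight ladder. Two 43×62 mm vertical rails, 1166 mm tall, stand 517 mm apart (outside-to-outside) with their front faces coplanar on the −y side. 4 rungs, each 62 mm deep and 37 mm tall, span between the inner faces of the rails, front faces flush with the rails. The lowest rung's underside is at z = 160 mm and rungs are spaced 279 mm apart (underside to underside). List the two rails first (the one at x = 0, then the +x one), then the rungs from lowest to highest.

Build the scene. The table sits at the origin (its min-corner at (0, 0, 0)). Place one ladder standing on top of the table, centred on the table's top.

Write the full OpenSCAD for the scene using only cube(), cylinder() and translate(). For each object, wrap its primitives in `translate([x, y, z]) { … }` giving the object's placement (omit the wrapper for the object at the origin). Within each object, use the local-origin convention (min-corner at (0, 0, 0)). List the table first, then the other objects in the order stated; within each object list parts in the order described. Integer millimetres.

translate([0, 0, 675]) cube([961, 988, 30]);
translate([46, 46, 0]) cube([72, 72, 675]);
translate([843, 46, 0]) cube([72, 72, 675]);
translate([46, 870, 0]) cube([72, 72, 675]);
translate([843, 870, 0]) cube([72, 72, 675]);
translate([222, 463, 705]) {
  cube([43, 62, 1166]);
  translate([474, 0, 0]) cube([43, 62, 1166]);
  translate([43, 0, 160]) cube([431, 62, 37]);
  translate([43, 0, 439]) cube([431, 62, 37]);
  translate([43, 0, 718]) cube([431, 62, 37]);
  translate([43, 0, 997]) cube([431, 62, 37]);
}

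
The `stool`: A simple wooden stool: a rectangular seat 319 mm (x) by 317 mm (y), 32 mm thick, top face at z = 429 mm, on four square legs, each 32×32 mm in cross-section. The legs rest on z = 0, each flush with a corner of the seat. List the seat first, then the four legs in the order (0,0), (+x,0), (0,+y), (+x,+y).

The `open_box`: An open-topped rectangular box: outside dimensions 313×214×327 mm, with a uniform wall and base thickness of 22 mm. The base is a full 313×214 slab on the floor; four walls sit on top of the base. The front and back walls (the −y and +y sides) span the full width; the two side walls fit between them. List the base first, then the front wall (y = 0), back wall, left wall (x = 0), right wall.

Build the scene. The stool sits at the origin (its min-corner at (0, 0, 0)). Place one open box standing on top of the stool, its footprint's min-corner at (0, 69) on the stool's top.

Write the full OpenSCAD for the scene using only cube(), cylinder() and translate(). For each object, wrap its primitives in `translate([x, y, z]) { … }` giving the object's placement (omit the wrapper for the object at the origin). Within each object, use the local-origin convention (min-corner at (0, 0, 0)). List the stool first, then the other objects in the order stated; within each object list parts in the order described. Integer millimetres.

translate([0, 0, 397]) cube([319, 317, 32]);
cube([32, 32, 397]);
translate([287, 0, 0]) cube([32, 32, 397]);
translate([0, 285, 0]) cube([32, 32, 397]);
translate([287, 285, 0]) cube([32, 32, 397]);
translate([0, 69, 429]) {
  cube([313, 214, 22]);
  translate([0, 0, 22]) cube([313, 22, 305]);
  translate([0, 192, 22]) cube([313, 22, 305]);
  translate([0, 22, 22]) cube([22, 170, 305]);
  translate([291, 22, 22]) cube([22, 170, 305]);
}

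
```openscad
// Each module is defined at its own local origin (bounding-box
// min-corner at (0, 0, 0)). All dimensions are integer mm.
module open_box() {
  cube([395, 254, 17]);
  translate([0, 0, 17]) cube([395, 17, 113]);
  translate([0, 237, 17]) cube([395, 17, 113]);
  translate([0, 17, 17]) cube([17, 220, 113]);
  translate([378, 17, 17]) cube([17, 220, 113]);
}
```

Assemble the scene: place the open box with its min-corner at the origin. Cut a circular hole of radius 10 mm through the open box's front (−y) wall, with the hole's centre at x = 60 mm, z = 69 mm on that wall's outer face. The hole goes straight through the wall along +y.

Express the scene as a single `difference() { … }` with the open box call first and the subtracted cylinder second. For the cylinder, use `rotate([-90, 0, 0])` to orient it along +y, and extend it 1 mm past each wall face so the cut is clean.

difference() {
  open_box();
  translate([60, -1, 69]) rotate([-90, 0, 0]) cylinder(h = 19, r = 10);
}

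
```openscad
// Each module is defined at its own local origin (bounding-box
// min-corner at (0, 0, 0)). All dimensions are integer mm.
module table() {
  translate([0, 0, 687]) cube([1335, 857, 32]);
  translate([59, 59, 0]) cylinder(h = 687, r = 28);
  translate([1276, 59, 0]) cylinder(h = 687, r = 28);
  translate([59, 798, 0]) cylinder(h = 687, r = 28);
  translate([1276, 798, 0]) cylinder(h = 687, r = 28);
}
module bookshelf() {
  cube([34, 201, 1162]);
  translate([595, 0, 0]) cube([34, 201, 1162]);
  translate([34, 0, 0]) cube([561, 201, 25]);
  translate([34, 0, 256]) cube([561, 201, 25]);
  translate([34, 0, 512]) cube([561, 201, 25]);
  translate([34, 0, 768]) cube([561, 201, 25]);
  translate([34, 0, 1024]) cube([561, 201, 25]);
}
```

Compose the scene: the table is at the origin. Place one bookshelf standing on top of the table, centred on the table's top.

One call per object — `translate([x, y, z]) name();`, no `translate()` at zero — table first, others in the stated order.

table();
translate([353, 328, 719]) bookshelf();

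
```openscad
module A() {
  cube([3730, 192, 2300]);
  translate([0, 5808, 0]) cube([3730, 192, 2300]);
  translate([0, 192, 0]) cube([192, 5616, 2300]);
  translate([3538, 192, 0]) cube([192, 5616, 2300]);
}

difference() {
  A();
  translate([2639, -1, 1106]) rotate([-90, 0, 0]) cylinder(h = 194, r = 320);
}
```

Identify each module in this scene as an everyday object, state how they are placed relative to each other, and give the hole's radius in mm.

The subtracted cylinder has r = 320 mm.

A is a house frame. The house frame has a circular hole through its front wall. The hole's radius is 320 mm.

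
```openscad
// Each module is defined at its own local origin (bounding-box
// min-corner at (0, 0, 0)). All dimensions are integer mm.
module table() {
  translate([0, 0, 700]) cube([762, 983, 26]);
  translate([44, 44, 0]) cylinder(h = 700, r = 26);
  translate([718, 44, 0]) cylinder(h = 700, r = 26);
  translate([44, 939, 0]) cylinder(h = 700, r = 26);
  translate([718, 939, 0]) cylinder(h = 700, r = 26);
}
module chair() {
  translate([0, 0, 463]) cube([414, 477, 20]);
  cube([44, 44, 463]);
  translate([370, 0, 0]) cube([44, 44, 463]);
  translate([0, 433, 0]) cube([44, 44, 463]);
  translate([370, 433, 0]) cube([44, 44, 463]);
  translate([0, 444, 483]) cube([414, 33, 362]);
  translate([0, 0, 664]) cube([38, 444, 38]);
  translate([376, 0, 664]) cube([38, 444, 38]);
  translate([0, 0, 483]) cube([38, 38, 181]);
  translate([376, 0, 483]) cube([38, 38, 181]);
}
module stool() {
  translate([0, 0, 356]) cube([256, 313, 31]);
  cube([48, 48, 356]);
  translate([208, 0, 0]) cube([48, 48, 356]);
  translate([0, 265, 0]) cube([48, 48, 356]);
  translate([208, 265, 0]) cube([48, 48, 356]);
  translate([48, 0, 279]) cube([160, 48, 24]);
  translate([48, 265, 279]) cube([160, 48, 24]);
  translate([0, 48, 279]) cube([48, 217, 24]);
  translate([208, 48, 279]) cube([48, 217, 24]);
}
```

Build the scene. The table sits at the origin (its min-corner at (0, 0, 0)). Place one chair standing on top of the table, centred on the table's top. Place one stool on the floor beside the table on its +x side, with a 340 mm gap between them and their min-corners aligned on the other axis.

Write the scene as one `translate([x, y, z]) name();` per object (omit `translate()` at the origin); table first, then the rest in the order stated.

table();
translate([174, 253, 726]) chair();
translate([1102, 0, 0]) stool();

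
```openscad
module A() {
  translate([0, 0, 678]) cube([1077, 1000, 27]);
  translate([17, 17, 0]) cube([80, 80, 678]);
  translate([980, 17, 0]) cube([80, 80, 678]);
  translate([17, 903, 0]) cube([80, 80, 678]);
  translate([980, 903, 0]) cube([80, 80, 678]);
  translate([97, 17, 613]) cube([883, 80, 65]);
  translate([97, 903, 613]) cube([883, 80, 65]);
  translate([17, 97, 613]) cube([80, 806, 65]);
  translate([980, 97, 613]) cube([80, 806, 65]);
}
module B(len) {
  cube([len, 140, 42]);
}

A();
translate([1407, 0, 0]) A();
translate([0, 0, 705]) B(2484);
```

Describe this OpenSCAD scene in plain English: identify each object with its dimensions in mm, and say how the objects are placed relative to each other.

A is a table with a 1077×1000 mm rectangular top, 27 mm thick, top surface at z = 705 mm, supported by four 80×80 mm square legs, each inset 17 mm from the nearest pair of top edges, running from the floor. Four apron rails, 80 mm thick and 65 mm tall, run between adjacent legs with their top edges flush with the underside of the top and their outer faces flush with the legs' outer faces.

B is a rectangular beam 2484 mm long (x), 140 mm deep (y), 42 mm thick (z).

The beam spans the tops of two tables placed 330 mm apart, resting at z = 705 mm.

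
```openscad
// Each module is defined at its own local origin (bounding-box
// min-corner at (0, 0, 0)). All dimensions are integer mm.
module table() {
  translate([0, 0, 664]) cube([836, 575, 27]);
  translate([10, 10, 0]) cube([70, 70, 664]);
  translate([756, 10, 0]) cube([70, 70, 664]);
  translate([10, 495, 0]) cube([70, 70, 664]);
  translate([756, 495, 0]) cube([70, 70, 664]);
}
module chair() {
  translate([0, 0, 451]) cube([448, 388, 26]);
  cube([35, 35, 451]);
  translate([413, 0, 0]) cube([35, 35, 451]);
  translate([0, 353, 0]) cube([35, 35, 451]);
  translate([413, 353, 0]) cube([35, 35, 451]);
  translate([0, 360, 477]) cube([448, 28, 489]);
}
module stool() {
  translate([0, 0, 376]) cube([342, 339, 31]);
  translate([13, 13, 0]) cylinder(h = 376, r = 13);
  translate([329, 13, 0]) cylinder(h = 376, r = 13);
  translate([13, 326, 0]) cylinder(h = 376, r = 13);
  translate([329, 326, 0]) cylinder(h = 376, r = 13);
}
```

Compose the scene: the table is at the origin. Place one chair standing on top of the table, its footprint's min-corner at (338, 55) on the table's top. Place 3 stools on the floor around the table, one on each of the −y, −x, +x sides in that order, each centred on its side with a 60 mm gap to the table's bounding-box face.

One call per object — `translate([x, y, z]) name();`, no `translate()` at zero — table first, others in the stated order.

table();
translate([338, 55, 691]) chair();
translate([247, -399, 0]) stool();
translate([-402, 118, 0]) stool();
translate([896, 118, 0]) stool();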